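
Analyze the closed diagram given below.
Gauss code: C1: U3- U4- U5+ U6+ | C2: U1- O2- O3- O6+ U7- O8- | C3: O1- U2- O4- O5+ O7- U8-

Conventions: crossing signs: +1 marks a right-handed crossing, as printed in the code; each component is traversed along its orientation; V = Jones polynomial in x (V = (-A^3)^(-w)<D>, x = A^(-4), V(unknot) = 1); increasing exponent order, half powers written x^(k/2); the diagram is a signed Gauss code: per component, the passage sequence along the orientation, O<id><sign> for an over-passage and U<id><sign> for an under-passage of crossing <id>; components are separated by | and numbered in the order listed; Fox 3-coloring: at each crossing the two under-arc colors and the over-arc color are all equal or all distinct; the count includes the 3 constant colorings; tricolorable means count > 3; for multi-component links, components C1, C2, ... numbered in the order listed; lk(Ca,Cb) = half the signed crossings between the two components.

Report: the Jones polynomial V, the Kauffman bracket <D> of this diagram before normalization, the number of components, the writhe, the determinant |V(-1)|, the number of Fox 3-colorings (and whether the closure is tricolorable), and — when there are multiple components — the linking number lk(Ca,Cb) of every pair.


Jones polynomial: V(x) = x^-6 + x^-3 + x^-2 + x^-1
<D> = A^-8 + A^-4 + 1 + A^12; writhe -4
components 3, writhe -4 (8 crossings)
linking number lk(C1,C2) = 0
lk(C1,C3): 0
lk(C2,C3) = -2
3-colorings: 9 of 3^8, det 0 — tricolorable
note: w = -4 shifts under R1 moves; the (-A^3)^(4) factor cancels that in V


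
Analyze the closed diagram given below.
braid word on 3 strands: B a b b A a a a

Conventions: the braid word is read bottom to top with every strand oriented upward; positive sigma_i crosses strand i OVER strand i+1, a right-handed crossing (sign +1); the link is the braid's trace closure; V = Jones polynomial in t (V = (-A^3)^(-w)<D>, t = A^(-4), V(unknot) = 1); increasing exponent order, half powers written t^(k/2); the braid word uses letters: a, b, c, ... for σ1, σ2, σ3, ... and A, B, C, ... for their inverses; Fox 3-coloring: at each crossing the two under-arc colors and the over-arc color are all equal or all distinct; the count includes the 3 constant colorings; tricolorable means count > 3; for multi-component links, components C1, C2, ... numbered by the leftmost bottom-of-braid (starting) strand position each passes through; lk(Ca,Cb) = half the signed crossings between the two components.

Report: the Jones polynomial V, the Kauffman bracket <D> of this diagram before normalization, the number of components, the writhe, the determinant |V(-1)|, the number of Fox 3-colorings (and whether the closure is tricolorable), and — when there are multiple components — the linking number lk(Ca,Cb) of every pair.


V(t) = t - t^2 + 2t^3 - t^4 + t^5 - t^6
bracket: -A^-12 + A^-8 - A^-4 + 2 - A^4 + A^8, w = +4
1 component, writhe +4, over 8 crossings
det 7, colorings 3 of 3^8 — not tricolorable
observation: the word shrinks to σ2⁻¹ σ1 σ2 σ2 σ1 σ1 after cancelling


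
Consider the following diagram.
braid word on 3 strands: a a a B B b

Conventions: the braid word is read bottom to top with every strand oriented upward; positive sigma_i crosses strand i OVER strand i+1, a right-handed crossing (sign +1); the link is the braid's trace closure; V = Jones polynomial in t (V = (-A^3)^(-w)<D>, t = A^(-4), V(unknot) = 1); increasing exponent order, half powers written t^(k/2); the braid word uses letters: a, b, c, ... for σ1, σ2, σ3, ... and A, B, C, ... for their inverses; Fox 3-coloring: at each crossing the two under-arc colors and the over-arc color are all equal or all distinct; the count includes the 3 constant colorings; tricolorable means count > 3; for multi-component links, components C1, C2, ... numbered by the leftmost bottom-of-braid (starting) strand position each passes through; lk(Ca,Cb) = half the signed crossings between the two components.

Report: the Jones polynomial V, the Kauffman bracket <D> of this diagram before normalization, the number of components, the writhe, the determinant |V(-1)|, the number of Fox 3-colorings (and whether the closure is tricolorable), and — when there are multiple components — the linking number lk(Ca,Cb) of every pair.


V = t + t^3 - t^4
<D> = -A^-10 + A^-6 + A^2 (w = +2)
1 component over 6 crossings, w = +2
9 Fox colorings among 3^6, |V(-1)| = 3: tricolorable
why: inverse pairs cancel, leaving σ1 σ1 σ1 σ2⁻¹


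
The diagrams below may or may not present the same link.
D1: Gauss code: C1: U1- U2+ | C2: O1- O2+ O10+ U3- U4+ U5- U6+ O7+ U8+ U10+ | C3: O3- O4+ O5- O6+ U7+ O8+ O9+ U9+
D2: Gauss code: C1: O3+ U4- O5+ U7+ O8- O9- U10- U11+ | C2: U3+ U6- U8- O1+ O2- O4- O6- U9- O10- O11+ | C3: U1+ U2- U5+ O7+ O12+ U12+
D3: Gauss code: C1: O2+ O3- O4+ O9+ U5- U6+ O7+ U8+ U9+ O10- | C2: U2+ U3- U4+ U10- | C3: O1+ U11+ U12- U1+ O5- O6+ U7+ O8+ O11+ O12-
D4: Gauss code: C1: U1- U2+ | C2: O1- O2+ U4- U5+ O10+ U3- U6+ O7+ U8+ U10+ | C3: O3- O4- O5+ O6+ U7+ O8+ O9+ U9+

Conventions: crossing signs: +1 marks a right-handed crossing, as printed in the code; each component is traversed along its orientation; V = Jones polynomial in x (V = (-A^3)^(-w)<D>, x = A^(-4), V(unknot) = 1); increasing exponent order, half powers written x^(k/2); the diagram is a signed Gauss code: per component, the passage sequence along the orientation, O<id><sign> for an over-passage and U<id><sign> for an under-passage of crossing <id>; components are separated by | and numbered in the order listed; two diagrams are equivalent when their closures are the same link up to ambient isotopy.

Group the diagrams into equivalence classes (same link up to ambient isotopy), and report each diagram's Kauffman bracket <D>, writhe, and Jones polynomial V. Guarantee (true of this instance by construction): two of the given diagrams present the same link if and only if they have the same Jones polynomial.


equivalence classes: {D1, D3, D4} | {D2}
D1 (bracket 1 + A^4 + A^8 + A^12; 10 crossings at w = +4): V = 1 + x + x^2 + x^3
D2 (bracket A^-8 + 2 + A^8; 12 crossings at w = 0): V = x^-2 + 2 + x^2
V(D3) = 1 + x + x^2 + x^3  (w +4, c 12, <D> = 1 + A^4 + A^8 + A^12)
V(D4) = 1 + x + x^2 + x^3  (w +4, c 10, <D> = 1 + A^4 + A^8 + A^12)
key observation: 2 classes among 4 diagrams; unequal V(x) rules out equality


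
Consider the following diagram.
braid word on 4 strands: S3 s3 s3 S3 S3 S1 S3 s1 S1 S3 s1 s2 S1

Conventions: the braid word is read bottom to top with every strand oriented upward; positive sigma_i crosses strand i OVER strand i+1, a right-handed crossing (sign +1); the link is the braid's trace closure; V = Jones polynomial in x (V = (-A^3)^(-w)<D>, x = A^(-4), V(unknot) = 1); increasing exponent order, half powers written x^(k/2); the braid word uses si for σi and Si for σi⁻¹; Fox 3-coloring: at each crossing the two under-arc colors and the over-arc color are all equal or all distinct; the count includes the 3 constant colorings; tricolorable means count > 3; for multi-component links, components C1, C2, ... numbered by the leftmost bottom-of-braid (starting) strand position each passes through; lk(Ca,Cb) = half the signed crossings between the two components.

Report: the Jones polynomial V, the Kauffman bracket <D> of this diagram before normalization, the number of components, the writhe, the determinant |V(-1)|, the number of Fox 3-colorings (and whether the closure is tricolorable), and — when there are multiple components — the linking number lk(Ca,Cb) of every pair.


Jones polynomial: V(x) = -x^-4 + x^-3 + x^-1
<D> = -A^-5 - A^3 + A^7; writhe -3
components 1, writhe -3 (13 crossings)
3-colorings: 9 of 3^13, det 3 — tricolorable
note: |V(-1)| = 3: so tricolorable, since 3 divides 3


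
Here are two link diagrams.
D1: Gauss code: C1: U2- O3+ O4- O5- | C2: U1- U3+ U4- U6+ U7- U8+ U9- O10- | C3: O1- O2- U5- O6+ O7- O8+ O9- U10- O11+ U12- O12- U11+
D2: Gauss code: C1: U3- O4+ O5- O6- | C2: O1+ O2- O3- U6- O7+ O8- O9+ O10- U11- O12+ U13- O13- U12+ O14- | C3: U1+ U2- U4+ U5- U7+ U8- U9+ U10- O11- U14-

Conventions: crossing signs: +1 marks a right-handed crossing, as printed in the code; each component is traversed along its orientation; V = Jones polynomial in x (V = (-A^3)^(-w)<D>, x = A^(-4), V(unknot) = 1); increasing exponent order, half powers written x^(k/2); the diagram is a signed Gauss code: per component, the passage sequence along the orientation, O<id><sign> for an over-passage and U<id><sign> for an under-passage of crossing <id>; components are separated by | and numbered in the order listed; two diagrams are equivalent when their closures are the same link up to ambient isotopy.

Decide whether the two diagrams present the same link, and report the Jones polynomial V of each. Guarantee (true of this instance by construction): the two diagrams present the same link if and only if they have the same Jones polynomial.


equivalent: yes
D1 (bracket A^-8 + 2 + A^8; 12 crossings at w = -4): V = x^-5 + 2x^-3 + x^-1
D2 (bracket A^-8 + 2 + A^8; 14 crossings at w = -4): V = x^-5 + 2x^-3 + x^-1
key observation: from 12 to 14 crossings by R-moves: one link, two diagrams


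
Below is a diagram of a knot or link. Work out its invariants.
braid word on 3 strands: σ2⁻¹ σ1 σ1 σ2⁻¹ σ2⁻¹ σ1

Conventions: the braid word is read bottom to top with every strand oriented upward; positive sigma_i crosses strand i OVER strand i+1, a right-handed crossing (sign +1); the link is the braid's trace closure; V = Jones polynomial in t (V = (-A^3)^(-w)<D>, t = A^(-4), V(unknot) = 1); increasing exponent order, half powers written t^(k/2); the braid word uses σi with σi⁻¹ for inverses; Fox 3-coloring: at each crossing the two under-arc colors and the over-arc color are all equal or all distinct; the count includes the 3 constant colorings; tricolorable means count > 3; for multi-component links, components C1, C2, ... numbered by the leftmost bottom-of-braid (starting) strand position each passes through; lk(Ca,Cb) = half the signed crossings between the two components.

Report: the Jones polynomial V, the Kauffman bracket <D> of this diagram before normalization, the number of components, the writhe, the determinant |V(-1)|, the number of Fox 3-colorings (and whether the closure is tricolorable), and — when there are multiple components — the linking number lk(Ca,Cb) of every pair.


V = -t^-3 + 2t^-2 - 2t^-1 + 3 - 2t + 2t^2 - t^3
<D> = -A^-12 + 2A^-8 - 2A^-4 + 3 - 2A^4 + 2A^8 - A^12 (w = 0)
1 component over 6 crossings, w = 0
3 Fox colorings among 3^6, |V(-1)| = 13: not tricolorable
why: det 13 = |V(-1)|; not divisible by 3, so not tricolorable


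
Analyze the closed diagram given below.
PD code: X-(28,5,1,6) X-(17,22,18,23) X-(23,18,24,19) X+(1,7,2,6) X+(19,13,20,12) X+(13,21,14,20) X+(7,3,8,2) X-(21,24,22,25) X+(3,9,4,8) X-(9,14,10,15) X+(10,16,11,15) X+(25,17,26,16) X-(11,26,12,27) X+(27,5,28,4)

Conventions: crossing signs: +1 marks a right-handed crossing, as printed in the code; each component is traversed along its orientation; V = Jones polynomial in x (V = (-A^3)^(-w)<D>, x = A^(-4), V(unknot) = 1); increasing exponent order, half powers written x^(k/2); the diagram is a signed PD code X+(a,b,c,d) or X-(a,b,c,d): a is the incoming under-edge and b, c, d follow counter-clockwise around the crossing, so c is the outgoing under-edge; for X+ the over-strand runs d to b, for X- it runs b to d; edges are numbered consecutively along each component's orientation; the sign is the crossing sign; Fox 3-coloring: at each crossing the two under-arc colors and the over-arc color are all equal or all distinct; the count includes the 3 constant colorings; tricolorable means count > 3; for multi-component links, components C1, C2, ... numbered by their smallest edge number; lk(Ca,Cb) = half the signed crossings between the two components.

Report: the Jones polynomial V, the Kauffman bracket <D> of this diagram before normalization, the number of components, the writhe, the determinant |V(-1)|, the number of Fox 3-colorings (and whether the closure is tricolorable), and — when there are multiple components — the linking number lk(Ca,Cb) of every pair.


V = -x^-2 + 2x^-1 - 3 + 6x - 6x^2 + 7x^3 - 6x^4 + 4x^5 - 3x^6 + x^7
<D> = A^-22 - 3A^-18 + 4A^-14 - 6A^-10 + 7A^-6 - 6A^-2 + 6A^2 - 3A^6 + 2A^10 - A^14 (w = +2)
1 component over 14 crossings, w = +2
9 Fox colorings among 3^14, |V(-1)| = 39: tricolorable
why: w = +2 shifts under R1 moves; the (-A^3)^(-2) factor cancels that in V


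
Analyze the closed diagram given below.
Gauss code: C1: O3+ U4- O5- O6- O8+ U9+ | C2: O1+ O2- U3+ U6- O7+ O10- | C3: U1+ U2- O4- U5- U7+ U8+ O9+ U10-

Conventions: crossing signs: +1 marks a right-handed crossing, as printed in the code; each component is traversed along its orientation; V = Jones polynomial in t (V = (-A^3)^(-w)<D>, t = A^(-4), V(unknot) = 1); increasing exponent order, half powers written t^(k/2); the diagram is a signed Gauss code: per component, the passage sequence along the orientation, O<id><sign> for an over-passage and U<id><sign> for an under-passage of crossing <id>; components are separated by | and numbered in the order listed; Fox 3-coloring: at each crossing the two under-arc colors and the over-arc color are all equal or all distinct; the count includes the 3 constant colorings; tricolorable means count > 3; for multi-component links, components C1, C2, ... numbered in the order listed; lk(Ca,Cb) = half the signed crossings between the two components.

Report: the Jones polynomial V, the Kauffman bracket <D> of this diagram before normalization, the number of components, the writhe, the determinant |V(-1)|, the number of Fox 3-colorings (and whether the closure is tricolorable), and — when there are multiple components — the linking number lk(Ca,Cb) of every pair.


V = -t^-3 + 3t^-2 - 2t^-1 + 4 - 2t + 3t^2 - t^3
<D> = -A^-12 + 3A^-8 - 2A^-4 + 4 - 2A^4 + 3A^8 - A^12 (w = 0)
3 components over 10 crossings, w = 0
lk(C1,C2): 0
lk(C1,C3) = 0
linking number lk(C2,C3) = 0
3 Fox colorings among 3^10, |V(-1)| = 16: not tricolorable
why: V is palindromic (span 6, det 16): t -> 1/t fixes it; necessary, not sufficient, for amphichirality


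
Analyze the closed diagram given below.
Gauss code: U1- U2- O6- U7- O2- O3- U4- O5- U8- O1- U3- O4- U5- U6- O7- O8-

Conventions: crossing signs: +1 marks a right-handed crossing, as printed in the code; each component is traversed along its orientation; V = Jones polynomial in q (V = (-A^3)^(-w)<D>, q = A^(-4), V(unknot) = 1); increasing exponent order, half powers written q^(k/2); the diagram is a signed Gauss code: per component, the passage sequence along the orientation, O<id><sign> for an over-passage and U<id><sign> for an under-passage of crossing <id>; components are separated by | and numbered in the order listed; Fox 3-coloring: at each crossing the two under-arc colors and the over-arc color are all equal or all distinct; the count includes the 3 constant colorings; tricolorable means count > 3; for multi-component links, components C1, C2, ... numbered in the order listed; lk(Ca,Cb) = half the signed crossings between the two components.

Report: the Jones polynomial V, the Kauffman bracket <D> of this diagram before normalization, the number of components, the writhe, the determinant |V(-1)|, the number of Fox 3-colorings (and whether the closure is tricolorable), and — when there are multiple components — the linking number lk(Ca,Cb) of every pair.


V = -q^-8 + q^-5 + q^-3
<D> = A^-12 + A^-4 - A^8 (w = -8)
1 component over 8 crossings, w = -8
9 Fox colorings among 3^8, |V(-1)| = 3: tricolorable
why: w = -8 shifts under R1 moves; the (-A^3)^(8) factor cancels that in V


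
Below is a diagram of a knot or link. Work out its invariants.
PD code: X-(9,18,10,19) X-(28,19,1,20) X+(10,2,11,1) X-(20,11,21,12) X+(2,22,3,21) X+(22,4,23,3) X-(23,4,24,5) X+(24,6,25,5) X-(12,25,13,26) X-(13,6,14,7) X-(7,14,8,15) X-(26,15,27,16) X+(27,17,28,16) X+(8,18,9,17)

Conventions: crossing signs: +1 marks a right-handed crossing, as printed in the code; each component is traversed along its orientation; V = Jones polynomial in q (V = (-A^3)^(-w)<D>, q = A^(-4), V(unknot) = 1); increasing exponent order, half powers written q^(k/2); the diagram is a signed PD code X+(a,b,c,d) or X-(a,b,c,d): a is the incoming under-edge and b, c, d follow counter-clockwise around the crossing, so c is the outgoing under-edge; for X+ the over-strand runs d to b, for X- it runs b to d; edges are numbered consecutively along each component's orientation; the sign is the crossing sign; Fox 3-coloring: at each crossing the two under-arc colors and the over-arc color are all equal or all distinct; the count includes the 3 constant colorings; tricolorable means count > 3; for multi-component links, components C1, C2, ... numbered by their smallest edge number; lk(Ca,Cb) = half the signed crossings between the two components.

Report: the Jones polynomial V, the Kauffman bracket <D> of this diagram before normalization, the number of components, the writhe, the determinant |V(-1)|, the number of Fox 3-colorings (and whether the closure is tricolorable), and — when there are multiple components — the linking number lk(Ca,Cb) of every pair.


Jones polynomial: V(q) = -q^-5 + q^-4 - q^-3 + 2q^-2 - q^-1 + 2 - q
<D> = -A^-10 + 2A^-6 - A^-2 + 2A^2 - A^6 + A^10 - A^14; writhe -2
components 1, writhe -2 (14 crossings)
3-colorings: 9 of 3^14, det 9 — tricolorable
note: w = -2 shifts under R1 moves; the (-A^3)^(2) factor cancels that in V


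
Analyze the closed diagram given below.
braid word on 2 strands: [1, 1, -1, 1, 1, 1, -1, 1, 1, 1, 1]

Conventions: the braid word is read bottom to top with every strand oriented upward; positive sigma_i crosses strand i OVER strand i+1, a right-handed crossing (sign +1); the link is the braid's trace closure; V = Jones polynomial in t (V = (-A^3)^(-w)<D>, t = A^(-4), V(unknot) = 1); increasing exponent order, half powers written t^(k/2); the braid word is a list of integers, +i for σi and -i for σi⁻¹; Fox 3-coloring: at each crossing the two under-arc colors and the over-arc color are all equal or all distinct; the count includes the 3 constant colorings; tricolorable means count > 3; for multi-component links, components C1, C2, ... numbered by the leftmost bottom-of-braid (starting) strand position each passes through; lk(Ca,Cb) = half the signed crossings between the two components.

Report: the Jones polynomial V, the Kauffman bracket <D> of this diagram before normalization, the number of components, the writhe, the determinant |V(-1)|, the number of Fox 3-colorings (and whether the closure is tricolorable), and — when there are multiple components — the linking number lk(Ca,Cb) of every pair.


V(t) = t^3 + t^5 - t^6 + t^7 - t^8 + t^9 - t^10
bracket: A^-19 - A^-15 + A^-11 - A^-7 + A^-3 - A - A^9, w = +7
1 component, writhe +7, over 11 crossings
det 7, colorings 3 of 3^11 — not tricolorable
observation: det 7 = |V(-1)|; not divisible by 3, so not tricolorable


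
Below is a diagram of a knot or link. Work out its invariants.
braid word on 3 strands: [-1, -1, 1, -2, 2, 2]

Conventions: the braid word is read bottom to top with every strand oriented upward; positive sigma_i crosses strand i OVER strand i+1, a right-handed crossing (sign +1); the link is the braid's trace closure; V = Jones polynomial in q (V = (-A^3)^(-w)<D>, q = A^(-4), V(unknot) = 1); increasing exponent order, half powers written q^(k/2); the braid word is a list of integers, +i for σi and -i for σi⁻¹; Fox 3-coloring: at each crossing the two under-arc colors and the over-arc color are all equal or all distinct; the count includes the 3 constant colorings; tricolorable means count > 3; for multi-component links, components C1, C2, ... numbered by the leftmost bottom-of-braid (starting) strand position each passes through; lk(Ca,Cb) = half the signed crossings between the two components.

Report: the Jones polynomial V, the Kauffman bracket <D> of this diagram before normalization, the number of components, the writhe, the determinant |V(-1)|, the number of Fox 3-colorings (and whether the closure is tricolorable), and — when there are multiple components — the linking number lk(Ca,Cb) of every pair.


V = 1
<D> = 1 (w = 0)
1 component over 6 crossings, w = 0
3 Fox colorings among 3^6, |V(-1)| = 1: not tricolorable
why: w = 0 shifts under R1 moves; the (-A^3)^(0) factor cancels that in V


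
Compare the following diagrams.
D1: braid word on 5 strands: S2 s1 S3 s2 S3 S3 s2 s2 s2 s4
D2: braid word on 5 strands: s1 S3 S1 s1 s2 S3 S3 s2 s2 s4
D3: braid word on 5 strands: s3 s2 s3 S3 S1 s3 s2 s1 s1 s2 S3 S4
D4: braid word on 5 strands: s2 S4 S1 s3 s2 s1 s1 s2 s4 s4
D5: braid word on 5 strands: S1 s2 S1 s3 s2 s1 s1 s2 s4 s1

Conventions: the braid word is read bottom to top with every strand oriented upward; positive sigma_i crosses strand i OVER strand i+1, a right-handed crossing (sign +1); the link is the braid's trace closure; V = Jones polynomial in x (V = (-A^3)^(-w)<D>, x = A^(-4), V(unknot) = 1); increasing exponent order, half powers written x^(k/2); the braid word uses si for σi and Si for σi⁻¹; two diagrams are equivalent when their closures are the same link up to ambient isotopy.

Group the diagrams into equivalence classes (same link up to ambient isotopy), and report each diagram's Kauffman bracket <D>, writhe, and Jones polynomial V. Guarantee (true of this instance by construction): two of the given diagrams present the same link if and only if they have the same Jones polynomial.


classes: {D1, D2} | {D3, D4, D5}
V(D1) = -x^-3 + 2x^-2 - 2x^-1 + 3 - 2x + 2x^2 - x^3  [10 crossings, <D> = -A^-6 + 2A^-2 - 2A^2 + 3A^6 - 2A^10 + 2A^14 - A^18, w = +2]
D2 (bracket -A^-6 + 2A^-2 - 2A^2 + 3A^6 - 2A^10 + 2A^14 - A^18; 10 crossings at w = +2): V = -x^-3 + 2x^-2 - 2x^-1 + 3 - 2x + 2x^2 - x^3
V(D3) = x - x^2 + 2x^3 - x^4 + x^5 - x^6  [12 crossings, <D> = -A^-12 + A^-8 - A^-4 + 2 - A^4 + A^8, w = +4]
V(D4) = x - x^2 + 2x^3 - x^4 + x^5 - x^6  (w +6, c 10, <D> = -A^-6 + A^-2 - A^2 + 2A^6 - A^10 + A^14)
V(D5) = x - x^2 + 2x^3 - x^4 + x^5 - x^6  [10 crossings, <D> = -A^-6 + A^-2 - A^2 + 2A^6 - A^10 + A^14, w = +6]
insight: V(x) takes 2 values over 5 diagrams, fixing the grouping


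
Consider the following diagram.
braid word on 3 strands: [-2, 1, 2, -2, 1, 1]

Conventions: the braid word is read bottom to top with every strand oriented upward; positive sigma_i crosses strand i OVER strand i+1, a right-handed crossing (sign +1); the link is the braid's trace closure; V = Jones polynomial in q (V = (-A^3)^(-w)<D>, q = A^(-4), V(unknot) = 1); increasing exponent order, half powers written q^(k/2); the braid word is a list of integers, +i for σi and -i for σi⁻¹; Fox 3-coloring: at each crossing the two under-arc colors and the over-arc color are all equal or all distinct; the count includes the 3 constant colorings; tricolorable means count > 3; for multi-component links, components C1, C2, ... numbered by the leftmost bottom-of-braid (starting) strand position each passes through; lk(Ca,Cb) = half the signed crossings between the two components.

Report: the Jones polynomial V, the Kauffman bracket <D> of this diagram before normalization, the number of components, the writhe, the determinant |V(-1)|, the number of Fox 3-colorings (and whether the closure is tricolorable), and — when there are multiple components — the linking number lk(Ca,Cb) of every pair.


V = q + q^3 - q^4
<D> = -A^-10 + A^-6 + A^2 (w = +2)
1 component over 6 crossings, w = +2
9 Fox colorings among 3^6, |V(-1)| = 3: tricolorable
why: free reduction leaves σ2⁻¹ σ1 σ1 σ1 of the original 6 letters


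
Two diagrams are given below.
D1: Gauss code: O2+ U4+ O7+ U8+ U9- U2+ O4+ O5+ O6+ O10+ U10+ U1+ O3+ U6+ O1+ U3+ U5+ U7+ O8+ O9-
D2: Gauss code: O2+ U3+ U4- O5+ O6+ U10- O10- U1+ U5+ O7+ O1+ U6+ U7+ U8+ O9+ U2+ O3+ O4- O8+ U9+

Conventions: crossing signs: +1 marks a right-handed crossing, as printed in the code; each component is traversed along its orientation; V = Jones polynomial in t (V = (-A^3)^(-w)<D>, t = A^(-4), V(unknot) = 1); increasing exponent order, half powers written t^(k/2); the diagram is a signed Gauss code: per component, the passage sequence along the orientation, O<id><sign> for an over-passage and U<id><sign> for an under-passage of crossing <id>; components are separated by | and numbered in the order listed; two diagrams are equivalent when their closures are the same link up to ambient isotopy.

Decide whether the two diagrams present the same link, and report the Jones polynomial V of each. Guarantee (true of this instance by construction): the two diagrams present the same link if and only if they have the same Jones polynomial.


same link: yes
V(D1) = t^2 + 2t^4 - 2t^5 + t^6 - 2t^7 + t^8  [10 crossings, <D> = A^-8 - 2A^-4 + 1 - 2A^4 + 2A^8 + A^16, w = +8]
V(D2) = t^2 + 2t^4 - 2t^5 + t^6 - 2t^7 + t^8  [10 crossings, <D> = A^-14 - 2A^-10 + A^-6 - 2A^-2 + 2A^2 + A^10, w = +6]
insight: one V(t) for all 2 diagrams — one class (guaranteed)


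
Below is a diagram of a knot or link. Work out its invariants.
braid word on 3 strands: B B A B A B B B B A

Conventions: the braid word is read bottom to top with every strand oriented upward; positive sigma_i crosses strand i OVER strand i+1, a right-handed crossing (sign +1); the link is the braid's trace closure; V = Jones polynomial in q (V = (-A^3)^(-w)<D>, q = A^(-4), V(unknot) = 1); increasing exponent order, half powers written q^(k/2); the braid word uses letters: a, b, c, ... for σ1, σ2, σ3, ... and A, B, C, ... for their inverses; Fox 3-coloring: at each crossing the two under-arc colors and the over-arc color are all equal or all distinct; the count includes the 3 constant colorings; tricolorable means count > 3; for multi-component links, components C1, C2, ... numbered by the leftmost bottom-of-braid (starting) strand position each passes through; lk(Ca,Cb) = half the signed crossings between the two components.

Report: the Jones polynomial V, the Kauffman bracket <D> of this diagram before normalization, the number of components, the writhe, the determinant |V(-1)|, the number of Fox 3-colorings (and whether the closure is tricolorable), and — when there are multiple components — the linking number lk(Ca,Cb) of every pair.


Jones polynomial: V(q) = -q^-10 + q^-6 + q^-4
<D> = A^-14 + A^-6 - A^10; writhe -10
components 1, writhe -10 (10 crossings)
3-colorings: 3 of 3^10, det 1 — not tricolorable
note: V spans 6 powers of q: at least 6 crossings in any diagram


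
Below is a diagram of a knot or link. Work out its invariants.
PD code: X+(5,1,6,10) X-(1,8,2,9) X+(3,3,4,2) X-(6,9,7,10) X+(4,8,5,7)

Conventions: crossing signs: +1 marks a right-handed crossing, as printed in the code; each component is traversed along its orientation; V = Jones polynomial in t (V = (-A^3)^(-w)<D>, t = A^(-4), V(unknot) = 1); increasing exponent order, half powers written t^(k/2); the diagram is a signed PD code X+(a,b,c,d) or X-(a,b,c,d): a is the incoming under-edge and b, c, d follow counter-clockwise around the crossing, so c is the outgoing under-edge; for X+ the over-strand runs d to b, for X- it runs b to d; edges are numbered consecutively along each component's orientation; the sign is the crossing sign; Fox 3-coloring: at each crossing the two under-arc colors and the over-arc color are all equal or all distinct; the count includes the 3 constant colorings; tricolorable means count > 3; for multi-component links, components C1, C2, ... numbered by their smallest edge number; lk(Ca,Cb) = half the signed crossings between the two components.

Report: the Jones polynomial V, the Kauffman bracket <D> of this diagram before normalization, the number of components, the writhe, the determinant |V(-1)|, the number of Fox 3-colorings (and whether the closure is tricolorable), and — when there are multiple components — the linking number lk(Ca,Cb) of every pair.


V(t) = 1
bracket: -A^3, w = +1
1 component, writhe +1, over 5 crossings
det 1, colorings 3 of 3^5 — not tricolorable
observation: |V(-1)| = 1: so not tricolorable, since 3 does not divide 1


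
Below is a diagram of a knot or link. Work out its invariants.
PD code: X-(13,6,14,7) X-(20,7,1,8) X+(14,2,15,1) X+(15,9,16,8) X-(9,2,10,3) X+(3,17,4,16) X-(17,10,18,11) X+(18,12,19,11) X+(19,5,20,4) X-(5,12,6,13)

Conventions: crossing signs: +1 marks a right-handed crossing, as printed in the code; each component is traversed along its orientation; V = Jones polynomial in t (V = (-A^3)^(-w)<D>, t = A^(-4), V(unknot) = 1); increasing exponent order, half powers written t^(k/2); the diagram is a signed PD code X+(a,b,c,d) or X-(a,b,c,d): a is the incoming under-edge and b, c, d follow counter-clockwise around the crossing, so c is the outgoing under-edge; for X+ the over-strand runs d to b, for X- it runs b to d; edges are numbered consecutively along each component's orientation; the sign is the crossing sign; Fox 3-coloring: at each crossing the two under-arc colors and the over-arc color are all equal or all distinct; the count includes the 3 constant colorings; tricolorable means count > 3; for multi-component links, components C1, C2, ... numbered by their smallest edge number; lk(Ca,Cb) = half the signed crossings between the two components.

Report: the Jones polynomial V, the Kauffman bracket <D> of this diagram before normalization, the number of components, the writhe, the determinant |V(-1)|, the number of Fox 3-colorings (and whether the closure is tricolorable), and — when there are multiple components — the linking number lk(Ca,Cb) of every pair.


V(t) = -t^-3 + 2t^-2 - 2t^-1 + 3 - 2t + 2t^2 - t^3
bracket: -A^-12 + 2A^-8 - 2A^-4 + 3 - 2A^4 + 2A^8 - A^12, w = 0
1 component, writhe 0, over 10 crossings
det 13, colorings 3 of 3^10 — not tricolorable
observation: |V(-1)| = 13: so not tricolorable, since 3 does not divide 13


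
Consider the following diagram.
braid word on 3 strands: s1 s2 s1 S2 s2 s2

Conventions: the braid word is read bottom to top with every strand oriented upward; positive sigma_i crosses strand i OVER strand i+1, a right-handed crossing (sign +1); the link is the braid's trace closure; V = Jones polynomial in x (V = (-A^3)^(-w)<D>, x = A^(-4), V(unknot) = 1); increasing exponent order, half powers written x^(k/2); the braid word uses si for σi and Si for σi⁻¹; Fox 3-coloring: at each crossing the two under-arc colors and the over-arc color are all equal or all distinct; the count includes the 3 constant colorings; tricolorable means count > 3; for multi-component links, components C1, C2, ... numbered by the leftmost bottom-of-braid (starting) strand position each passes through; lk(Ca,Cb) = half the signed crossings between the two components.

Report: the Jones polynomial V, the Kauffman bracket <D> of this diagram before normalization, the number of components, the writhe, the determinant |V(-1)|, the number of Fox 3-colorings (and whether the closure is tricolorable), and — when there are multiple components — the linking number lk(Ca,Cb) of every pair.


Jones polynomial: V(x) = x + x^3 - x^4
<D> = -A^-4 + 1 + A^8; writhe +4
components 1, writhe +4 (6 crossings)
3-colorings: 9 of 3^6, det 3 — tricolorable
note: the span of V is 3, forcing >= 3 crossings in any diagram


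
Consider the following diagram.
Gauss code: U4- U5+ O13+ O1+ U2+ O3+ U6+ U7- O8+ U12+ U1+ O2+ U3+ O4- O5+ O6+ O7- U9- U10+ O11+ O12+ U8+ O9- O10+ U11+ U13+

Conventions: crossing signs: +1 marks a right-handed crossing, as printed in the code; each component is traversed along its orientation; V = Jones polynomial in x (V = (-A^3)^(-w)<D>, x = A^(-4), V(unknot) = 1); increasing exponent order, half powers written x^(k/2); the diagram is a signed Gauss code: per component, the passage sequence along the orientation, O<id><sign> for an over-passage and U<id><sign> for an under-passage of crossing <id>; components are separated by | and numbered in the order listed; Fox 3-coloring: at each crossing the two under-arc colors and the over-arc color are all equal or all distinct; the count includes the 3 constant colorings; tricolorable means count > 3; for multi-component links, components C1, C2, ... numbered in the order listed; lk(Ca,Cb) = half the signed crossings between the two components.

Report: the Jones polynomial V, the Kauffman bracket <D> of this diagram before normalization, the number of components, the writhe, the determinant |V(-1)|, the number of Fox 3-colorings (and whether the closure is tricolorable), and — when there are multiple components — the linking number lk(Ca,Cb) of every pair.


V = x^2 + x^4 - x^5 + x^6 - x^7
<D> = A^-7 - A^-3 + A - A^5 - A^13 (w = +7)
1 component over 13 crossings, w = +7
3 Fox colorings among 3^13, |V(-1)| = 5: not tricolorable
why: det 5 = |V(-1)|; not divisible by 3, so not tricolorable


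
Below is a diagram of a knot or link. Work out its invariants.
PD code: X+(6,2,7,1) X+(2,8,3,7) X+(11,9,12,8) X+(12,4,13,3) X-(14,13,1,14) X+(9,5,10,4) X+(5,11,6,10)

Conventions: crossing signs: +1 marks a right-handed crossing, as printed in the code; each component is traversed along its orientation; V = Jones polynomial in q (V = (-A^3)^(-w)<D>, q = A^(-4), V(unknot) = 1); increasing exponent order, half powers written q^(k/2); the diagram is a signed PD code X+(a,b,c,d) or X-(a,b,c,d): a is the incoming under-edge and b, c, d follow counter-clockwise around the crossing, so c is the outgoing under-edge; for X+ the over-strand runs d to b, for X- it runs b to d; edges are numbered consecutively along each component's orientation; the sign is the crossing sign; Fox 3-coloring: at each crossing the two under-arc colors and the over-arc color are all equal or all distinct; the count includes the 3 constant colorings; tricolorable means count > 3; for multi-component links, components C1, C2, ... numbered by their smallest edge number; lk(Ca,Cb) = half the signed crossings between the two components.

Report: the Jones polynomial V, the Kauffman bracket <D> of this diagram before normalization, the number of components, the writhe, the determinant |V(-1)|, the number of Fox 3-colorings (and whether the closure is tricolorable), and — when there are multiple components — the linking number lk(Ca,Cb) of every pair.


V(q) = q^2 + q^4 - q^5 + q^6 - q^7
bracket: A^-13 - A^-9 + A^-5 - A^-1 - A^7, w = +5
1 component, writhe +5, over 7 crossings
det 5, colorings 3 of 3^7 — not tricolorable
observation: w = +5 shifts under R1 moves; the (-A^3)^(-5) factor cancels that in V


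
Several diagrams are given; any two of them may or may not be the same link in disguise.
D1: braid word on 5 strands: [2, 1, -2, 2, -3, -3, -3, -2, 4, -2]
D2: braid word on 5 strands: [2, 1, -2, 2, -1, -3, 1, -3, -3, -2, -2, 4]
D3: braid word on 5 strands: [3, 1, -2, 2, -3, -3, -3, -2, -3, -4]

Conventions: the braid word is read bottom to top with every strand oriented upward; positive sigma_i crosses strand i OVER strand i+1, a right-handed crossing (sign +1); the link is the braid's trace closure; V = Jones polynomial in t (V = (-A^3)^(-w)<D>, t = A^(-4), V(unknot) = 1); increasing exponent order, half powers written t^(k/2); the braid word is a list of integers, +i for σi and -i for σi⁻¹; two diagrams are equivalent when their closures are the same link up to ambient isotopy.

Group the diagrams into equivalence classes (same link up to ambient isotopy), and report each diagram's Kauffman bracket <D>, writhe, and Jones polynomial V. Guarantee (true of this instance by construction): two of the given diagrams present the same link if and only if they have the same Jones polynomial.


equivalence classes: {D1, D2, D3}
D1 (bracket A^-2 + A^6 - A^10; 10 crossings at w = -2): V = -t^-4 + t^-3 + t^-1
V(D2) = -t^-4 + t^-3 + t^-1  (w -2, c 12, <D> = A^-2 + A^6 - A^10)
V(D3) = -t^-4 + t^-3 + t^-1  [10 crossings, <D> = A^-8 + 1 - A^4, w = -4]
key observation: one V(t) for all 3 diagrams — one class (guaranteed)


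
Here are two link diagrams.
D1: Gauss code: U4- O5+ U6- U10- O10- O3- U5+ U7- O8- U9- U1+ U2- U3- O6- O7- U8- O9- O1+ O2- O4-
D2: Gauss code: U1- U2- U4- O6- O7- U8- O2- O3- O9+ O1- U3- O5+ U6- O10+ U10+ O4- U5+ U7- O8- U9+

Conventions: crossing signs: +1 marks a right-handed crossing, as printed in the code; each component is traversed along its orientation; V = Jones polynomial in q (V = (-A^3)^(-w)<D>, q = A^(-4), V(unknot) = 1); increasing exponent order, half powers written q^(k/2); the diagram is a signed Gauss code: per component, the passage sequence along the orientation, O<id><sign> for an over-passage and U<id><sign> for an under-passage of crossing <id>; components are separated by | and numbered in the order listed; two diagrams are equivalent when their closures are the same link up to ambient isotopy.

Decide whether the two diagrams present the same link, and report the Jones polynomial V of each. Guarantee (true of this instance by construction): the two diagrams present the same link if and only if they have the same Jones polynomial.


equivalent: yes
D1 (bracket A^-14 - A^-10 + 2A^-6 - A^-2 + A^2 - A^6; 10 crossings at w = -6): V = -q^-6 + q^-5 - q^-4 + 2q^-3 - q^-2 + q^-1
V(D2) = -q^-6 + q^-5 - q^-4 + 2q^-3 - q^-2 + q^-1  (w -4, c 10, <D> = A^-8 - A^-4 + 2 - A^4 + A^8 - A^12)
key observation: one V(q) for all 2 diagrams — one class (guaranteed)


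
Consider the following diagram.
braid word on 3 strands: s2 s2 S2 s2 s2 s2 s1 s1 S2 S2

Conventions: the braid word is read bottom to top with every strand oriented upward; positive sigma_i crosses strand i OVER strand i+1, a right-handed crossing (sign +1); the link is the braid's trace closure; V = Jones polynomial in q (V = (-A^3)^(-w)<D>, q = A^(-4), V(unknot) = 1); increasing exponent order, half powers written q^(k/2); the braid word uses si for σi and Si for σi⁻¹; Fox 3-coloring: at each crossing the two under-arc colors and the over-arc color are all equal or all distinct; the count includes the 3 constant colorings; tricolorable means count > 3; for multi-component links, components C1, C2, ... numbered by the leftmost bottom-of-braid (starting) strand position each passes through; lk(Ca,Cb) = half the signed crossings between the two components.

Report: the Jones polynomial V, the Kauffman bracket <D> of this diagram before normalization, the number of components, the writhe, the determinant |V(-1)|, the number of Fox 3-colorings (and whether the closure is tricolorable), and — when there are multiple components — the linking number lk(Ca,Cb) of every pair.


V(q) = q + 2q^3 + q^5
bracket: A^-8 + 2 + A^8, w = +4
3 components, writhe +4, over 10 crossings
lk(C1,C2) = +1
linking number lk(C1,C3) = 0
lk(C2,C3): +1
det 4, colorings 3 of 3^10 — not tricolorable
observation: det 4 = |V(-1)|; not divisible by 3, so not tricolorable


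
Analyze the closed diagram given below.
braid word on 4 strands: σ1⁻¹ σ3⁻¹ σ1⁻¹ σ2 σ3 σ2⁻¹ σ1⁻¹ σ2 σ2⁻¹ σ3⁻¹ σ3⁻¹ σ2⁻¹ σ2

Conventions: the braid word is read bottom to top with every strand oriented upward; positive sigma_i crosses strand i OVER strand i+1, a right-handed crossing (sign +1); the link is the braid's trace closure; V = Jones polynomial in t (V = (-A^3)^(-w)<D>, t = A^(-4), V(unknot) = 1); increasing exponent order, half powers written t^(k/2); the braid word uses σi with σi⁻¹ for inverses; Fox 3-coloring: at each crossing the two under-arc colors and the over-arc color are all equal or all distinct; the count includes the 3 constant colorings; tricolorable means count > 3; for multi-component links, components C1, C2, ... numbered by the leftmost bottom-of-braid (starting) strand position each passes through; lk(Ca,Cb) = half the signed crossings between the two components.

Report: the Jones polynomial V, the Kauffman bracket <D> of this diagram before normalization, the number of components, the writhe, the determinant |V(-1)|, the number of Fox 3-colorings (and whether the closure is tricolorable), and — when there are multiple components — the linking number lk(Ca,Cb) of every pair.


V(t) = t^-8 - 2t^-7 + t^-6 - 2t^-5 + 2t^-4 + t^-2
bracket: -A^-7 - 2A + 2A^5 - A^9 + 2A^13 - A^17, w = -5
1 component, writhe -5, over 13 crossings
det 9, colorings 27 of 3^13 — tricolorable
observation: free reduction leaves σ1⁻¹ σ3⁻¹ σ1⁻¹ σ2 σ3 σ2⁻¹ σ1⁻¹ σ3⁻¹ σ3⁻¹ of the original 13 letters
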